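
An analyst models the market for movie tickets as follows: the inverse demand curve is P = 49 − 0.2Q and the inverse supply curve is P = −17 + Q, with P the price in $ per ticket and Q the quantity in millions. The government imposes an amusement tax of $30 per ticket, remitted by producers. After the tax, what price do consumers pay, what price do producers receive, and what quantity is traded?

Inverting to Q(P) form: Qd = 245 − 5P; Qs = P + 17.
Before the tax: set 245 − 5P = P + 17 → P* = $38, Q* = 55.
With the tax collected from producers, supply shifts: Qs = (P − 30) + 17.
New equilibrium: consumers pay $43, producers receive $13, Q = 30. (Wedge: Pb − Ps = 30.)
The less price-elastic side of the market bears the larger share of a per-unit tax.

Consumers pay $43; producers receive $13; quantity = 30.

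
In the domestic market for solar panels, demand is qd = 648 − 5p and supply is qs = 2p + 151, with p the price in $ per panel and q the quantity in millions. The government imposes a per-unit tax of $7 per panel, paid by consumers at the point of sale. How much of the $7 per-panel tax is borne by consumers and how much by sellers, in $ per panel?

Before the tax: set 648 − 5p = 2p + 151 → p* = $71, q* = 293.
With the tax collected from consumers, demand (in seller-price terms) shifts: qd = 648 − 5(p + 7).
New equilibrium: consumers pay $73, sellers receive $66, q = 283. (Wedge: pb − ps = 7.)
Burden on consumers: $2; on sellers: $5. (They sum to $7.)

Consumers bear $2 per panel; sellers bear $5 per panel.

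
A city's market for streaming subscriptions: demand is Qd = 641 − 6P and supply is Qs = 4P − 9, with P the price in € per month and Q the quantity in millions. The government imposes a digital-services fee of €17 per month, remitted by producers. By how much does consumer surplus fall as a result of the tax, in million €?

Before the tax: set 641 − 6P = 4P − 9 → P* = €65, Q* = 251.
With the tax collected from producers, supply shifts: Qs = 4(P − 17) − 9.
New equilibrium: buyers pay €71.8, producers receive €54.8, Q = 210.2. (Wedge: Pb − Ps = 17.)
ΔCS is the trapezoid between Q = 210.2 and Q = 251 of height €6.8: ½ · (251 + 210.2) · 6.8 = €1568.08.

Consumer surplus falls by €1568.08 million.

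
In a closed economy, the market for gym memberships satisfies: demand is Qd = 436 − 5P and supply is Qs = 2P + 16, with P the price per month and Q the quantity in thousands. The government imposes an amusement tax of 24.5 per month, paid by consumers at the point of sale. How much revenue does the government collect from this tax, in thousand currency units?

Before the tax: set 436 − 5P = 2P + 16 → P* = 60, Q* = 136.
With the tax collected from consumers, demand (in seller-price terms) shifts: Qd = 436 − 5(P + 24.5).
Solving gives Q = 101 with consumers paying 67 and suppliers receiving 42.5 (the 24.5 wedge).
Revenue = t · Q = 24.5 · 101 = 2474.5.

Tax revenue = 2474.5 thousand.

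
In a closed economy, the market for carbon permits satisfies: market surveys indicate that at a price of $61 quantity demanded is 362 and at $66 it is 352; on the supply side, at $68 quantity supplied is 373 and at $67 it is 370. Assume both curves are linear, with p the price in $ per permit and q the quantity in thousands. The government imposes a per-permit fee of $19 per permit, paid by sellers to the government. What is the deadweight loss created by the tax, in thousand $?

Deadweight loss = $216.6 thousand.

Demand slope: (352 − 362)/(66 − 61) = -2, so qd = 484 − 2p.
Supply slope: (370 − 373)/(67 − 68) = 3, so qs = 3p + 169.
Before the tax: set 484 − 2p = 3p + 169 → p* = $63, q* = 358.
With the tax collected from sellers, supply shifts: qs = 3(p − 19) + 169.
Solving gives q = 335.2 with consumers paying $74.4 and sellers receiving $55.4 (the $19 wedge).
Quantity falls by |ΔQ| = |358 − 335.2| = 22.8.
DWL = ½ · t · |ΔQ| = ½ · 19 · 22.8 = $216.6.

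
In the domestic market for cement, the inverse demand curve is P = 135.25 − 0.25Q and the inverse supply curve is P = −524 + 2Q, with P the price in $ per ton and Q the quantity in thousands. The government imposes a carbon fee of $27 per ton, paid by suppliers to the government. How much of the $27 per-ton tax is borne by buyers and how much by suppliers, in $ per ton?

Buyers bear $3 per ton; suppliers bear $24 per ton.

Rewrite in direct form: Qd = 541 − 4P and Qs = 0.5P + 262.
Before the tax: set 541 − 4P = 0.5P + 262 → P* = $62, Q* = 293.
With the tax collected from suppliers, supply shifts: Qs = 0.5(P − 27) + 262.
Solving gives Q = 281 with buyers paying $65 and suppliers receiving $38 (the $27 wedge).
Burden on buyers: $3; on suppliers: $24. (They sum to $27.)
The less price-elastic side of the market bears the larger share of a per-unit tax.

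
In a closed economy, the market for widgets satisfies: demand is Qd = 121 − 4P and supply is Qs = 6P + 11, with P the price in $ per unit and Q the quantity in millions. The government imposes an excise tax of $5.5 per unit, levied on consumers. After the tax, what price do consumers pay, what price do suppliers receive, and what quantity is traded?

Before the tax: set 121 − 4P = 6P + 11 → P* = $11, Q* = 77.
With the tax collected from consumers, demand (in seller-price terms) shifts: Qd = 121 − 4(P + 5.5).
Solving gives Q = 63.8 with consumers paying $14.3 and suppliers receiving $8.8 (the $5.5 wedge).
The less price-elastic side of the market bears the larger share of a per-unit tax.

Consumers pay $14.3; suppliers receive $8.8; quantity = 63.8.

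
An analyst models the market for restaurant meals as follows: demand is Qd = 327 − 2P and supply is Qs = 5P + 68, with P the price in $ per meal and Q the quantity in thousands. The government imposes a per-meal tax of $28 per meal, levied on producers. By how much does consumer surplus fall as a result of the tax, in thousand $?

Before the tax: set 327 − 2P = 5P + 68 → P* = $37, Q* = 253.
With the tax collected from producers, supply shifts: Qs = 5(P − 28) + 68.
New equilibrium: consumers pay $57, producers receive $29, Q = 213. (Wedge: Pb − Ps = 28.)
ΔCS is the trapezoid between Q = 213 and Q = 253 of height $20: ½ · (253 + 213) · 20 = $4660.

Consumer surplus falls by $4660 thousand.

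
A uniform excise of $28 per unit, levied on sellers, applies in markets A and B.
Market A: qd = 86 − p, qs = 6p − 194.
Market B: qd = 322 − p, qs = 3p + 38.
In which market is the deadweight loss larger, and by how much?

Market A: pre-tax p* = $40, q* = 46; post-tax q = 22; deadweight loss = $336.
Market B: pre-tax p* = $71, q* = 251; post-tax q = 230; deadweight loss = $294.
Difference: $336 vs $294 → market A is larger by $42.

Market A, by $42.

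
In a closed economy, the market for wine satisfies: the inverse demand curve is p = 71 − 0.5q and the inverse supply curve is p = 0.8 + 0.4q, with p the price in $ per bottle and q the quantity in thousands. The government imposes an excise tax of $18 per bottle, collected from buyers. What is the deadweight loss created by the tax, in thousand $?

Inverting to q(p) form: qd = 142 − 2p; qs = 2.5p − 2.
Without the tax, 142 − 2p = 2.5p − 2 gives 4.5p = 144, so p* = $32 and q* = 78.
With the tax collected from buyers, demand (in seller-price terms) shifts: qd = 142 − 2(p + 18).
New equilibrium: buyers pay $42, producers receive $24, q = 58. (Wedge: pb − ps = 18.)
Quantity falls by |ΔQ| = |78 − 58| = 20.
DWL = ½ · t · |ΔQ| = ½ · 18 · 20 = $180.

Deadweight loss = $180 thousand.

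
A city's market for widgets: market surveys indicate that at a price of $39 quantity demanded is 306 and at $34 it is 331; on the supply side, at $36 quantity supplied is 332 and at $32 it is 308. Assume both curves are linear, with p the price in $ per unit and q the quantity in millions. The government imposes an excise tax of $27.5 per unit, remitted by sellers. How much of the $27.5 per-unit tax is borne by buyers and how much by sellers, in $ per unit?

Buyers bear $15 per unit; sellers bear $12.5 per unit.

Demand slope: (331 − 306)/(34 − 39) = -5, so qd = 501 − 5p.
Supply slope: (308 − 332)/(32 − 36) = 6, so qs = 6p + 116.
Without the tax, 501 − 5p = 6p + 116 gives 11p = 385, so p* = $35 and q* = 326.
With the tax collected from sellers, supply shifts: qs = 6(p − 27.5) + 116.
Solving gives q = 251 with buyers paying $50 and sellers receiving $22.5 (the $27.5 wedge).
Burden on buyers: $15; on sellers: $12.5. (They sum to $27.5.)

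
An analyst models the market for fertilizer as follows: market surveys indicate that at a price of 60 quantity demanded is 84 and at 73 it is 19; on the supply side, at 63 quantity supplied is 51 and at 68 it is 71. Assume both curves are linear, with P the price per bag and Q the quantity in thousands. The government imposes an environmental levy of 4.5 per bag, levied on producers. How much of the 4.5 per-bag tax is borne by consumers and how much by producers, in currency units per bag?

Consumers bear 2 per bag; producers bear 2.5 per bag.

Demand slope: (19 − 84)/(73 − 60) = -5, so Qd = 384 − 5P.
Supply slope: (71 − 51)/(68 − 63) = 4, so Qs = 4P − 201.
Without the tax, 384 − 5P = 4P − 201 gives 9P = 585, so P* = 65 and Q* = 59.
With the tax collected from producers, supply shifts: Qs = 4(P − 4.5) − 201.
New equilibrium: consumers pay 67, producers receive 62.5, Q = 49. (Wedge: Pb − Ps = 4.5.)
Burden on consumers: 2; on producers: 2.5. (They sum to 4.5.)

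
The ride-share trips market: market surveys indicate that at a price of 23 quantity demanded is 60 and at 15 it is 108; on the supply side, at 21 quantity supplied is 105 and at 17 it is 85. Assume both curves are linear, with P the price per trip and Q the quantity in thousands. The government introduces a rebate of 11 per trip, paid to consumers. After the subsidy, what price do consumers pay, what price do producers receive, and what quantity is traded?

Demand slope: (108 − 60)/(15 − 23) = -6, so Qd = 198 − 6P.
Supply slope: (85 − 105)/(17 − 21) = 5, so Qs = 5P.
Without the subsidy, 198 − 6P = 5P gives 11P = 198, so P* = 18 and Q* = 90.
With a per-unit subsidy paid to consumers, each effectively pays P − 11, so demand becomes Qd = 198 − 6(P − 11).
Solving gives Q = 120 with consumers paying 13 and producers receiving 24 (the 11 wedge).

Consumers pay 13; producers receive 24; quantity = 120.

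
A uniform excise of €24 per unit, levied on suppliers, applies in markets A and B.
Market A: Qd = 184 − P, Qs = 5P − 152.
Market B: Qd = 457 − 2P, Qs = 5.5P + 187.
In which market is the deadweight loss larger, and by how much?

Market A: pre-tax P* = €56, Q* = 128; post-tax Q = 108; deadweight loss = €240.
Market B: pre-tax P* = €36, Q* = 385; post-tax Q = 349.8; deadweight loss = €422.4.
Difference: €240 vs €422.4 → market B is larger by €182.4.

Market B, by €182.4.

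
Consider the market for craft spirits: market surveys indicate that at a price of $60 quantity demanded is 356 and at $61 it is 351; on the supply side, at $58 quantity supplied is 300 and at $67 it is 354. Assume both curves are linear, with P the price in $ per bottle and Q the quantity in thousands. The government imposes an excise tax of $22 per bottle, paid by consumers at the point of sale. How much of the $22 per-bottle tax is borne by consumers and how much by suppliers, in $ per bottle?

Demand slope: (351 − 356)/(61 − 60) = -5, so Qd = 656 − 5P.
Supply slope: (354 − 300)/(67 − 58) = 6, so Qs = 6P − 48.
Without the tax, 656 − 5P = 6P − 48 gives 11P = 704, so P* = $64 and Q* = 336.
With the tax collected from consumers, demand (in seller-price terms) shifts: Qd = 656 − 5(P + 22).
Solving gives Q = 276 with consumers paying $76 and suppliers receiving $54 (the $22 wedge).
Burden on consumers: $12; on suppliers: $10. (They sum to $22.)
The less price-elastic side of the market bears the larger share of a per-unit tax.

Consumers bear $12 per bottle; suppliers bear $10 per bottle.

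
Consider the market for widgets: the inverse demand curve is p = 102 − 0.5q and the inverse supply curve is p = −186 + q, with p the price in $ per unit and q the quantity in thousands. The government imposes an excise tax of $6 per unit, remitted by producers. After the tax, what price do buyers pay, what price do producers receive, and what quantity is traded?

Inverting to q(p) form: qd = 204 − 2p; qs = p + 186.
Without the tax, 204 − 2p = p + 186 gives 3p = 18, so p* = $6 and q* = 192.
With the tax collected from producers, supply shifts: qs = (p − 6) + 186.
Solving gives q = 188 with buyers paying $8 and producers receiving $2 (the $6 wedge).
The less price-elastic side of the market bears the larger share of a per-unit tax.

Buyers pay $8; producers receive $2; quantity = 188.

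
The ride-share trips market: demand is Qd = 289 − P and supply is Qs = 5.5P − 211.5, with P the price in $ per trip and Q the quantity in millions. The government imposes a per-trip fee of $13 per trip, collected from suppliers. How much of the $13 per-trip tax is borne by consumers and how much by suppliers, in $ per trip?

Without the tax, 289 − P = 5.5P − 211.5 gives 6.5P = 500.5, so P* = $77 and Q* = 212.
With the tax collected from suppliers, supply shifts: Qs = 5.5(P − 13) − 211.5.
Solving gives Q = 201 with consumers paying $88 and suppliers receiving $75 (the $13 wedge).
Burden on consumers: $11; on suppliers: $2. (They sum to $13.)

Consumers bear $11 per trip; suppliers bear $2 per trip.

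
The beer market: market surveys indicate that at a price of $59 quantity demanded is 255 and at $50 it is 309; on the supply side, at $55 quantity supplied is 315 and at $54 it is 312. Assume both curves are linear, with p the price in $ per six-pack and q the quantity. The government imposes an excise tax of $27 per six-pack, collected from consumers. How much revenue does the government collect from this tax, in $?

Tax revenue = $6723.

Demand slope: (309 − 255)/(50 − 59) = -6, so qd = 609 − 6p.
Supply slope: (312 − 315)/(54 − 55) = 3, so qs = 3p + 150.
Before the tax: set 609 − 6p = 3p + 150 → p* = $51, q* = 303.
With the tax collected from consumers, demand (in seller-price terms) shifts: qd = 609 − 6(p + 27).
New equilibrium: consumers pay $60, sellers receive $33, q = 249. (Wedge: pb − ps = 27.)
Revenue = t · Q = 27 · 249 = $6723.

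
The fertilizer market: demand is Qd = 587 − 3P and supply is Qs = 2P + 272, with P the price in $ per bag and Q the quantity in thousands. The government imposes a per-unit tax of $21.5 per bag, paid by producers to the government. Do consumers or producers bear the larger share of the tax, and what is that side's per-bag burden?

Before the tax: set 587 − 3P = 2P + 272 → P* = $63, Q* = 398.
With the tax collected from producers, supply shifts: Qs = 2(P − 21.5) + 272.
Solving gives Q = 372.2 with consumers paying $71.6 and producers receiving $50.1 (the $21.5 wedge).
Per-bag burden: consumers $8.6, producers $12.9.
Producers take the larger share because supply is less price-elastic here (demand slope 3 vs supply slope 2).
The less price-elastic side of the market bears the larger share of a per-unit tax.

Producers bear the larger share: $12.9 per bag.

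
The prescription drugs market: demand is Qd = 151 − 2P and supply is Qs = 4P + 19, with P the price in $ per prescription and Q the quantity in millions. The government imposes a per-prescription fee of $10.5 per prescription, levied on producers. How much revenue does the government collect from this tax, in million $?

Tax revenue = $976.5 million.

Before the tax: set 151 − 2P = 4P + 19 → P* = $22, Q* = 107.
With the tax collected from producers, supply shifts: Qs = 4(P − 10.5) + 19.
New equilibrium: consumers pay $29, producers receive $18.5, Q = 93. (Wedge: Pb − Ps = 10.5.)
Revenue = t · Q = 10.5 · 93 = $976.5.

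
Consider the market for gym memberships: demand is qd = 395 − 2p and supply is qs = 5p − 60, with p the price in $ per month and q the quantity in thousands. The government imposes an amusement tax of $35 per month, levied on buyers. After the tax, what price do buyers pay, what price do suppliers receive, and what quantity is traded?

Buyers pay $90; suppliers receive $55; quantity = 215.

Without the tax, 395 − 2p = 5p − 60 gives 7p = 455, so p* = $65 and q* = 265.
With the tax collected from buyers, demand (in seller-price terms) shifts: qd = 395 − 2(p + 35).
Solving gives q = 215 with buyers paying $90 and suppliers receiving $55 (the $35 wedge).
The less price-elastic side of the market bears the larger share of a per-unit tax.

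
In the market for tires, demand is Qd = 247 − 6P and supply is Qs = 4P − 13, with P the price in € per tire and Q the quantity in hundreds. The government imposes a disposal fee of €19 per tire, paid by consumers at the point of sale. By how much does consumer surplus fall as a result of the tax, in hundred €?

Consumer surplus falls by €518.32 hundred.

Without the tax, 247 − 6P = 4P − 13 gives 10P = 260, so P* = €26 and Q* = 91.
With the tax collected from consumers, demand (in seller-price terms) shifts: Qd = 247 − 6(P + 19).
New equilibrium: consumers pay €33.6, suppliers receive €14.6, Q = 45.4. (Wedge: Pb − Ps = 19.)
ΔCS is the trapezoid between Q = 45.4 and Q = 91 of height €7.6: ½ · (91 + 45.4) · 7.6 = €518.32.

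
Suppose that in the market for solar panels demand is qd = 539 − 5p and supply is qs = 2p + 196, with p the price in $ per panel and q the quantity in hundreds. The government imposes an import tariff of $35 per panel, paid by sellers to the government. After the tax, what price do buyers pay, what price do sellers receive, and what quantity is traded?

Before the tax: set 539 − 5p = 2p + 196 → p* = $49, q* = 294.
With the tax collected from sellers, supply shifts: qs = 2(p − 35) + 196.
Solving gives q = 244 with buyers paying $59 and sellers receiving $24 (the $35 wedge).
The less price-elastic side of the market bears the larger share of a per-unit tax.

Buyers pay $59; sellers receive $24; quantity = 244.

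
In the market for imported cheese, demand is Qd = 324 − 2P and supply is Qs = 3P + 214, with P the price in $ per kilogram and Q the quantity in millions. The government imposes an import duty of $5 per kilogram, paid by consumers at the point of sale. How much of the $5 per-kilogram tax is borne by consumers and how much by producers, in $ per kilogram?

Consumers bear $3 per kilogram; producers bear $2 per kilogram.

Before the tax: set 324 − 2P = 3P + 214 → P* = $22, Q* = 280.
With the tax collected from consumers, demand (in seller-price terms) shifts: Qd = 324 − 2(P + 5).
New equilibrium: consumers pay $25, producers receive $20, Q = 274. (Wedge: Pb − Ps = 5.)
Burden on consumers: $3; on producers: $2. (They sum to $5.)
The less price-elastic side of the market bears the larger share of a per-unit tax.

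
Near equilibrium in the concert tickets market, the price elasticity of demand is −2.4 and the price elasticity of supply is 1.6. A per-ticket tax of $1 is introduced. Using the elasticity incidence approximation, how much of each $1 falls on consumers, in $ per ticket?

Incidence ratio: consumers' share ≈ εs / (εs + |εd|) = 1.6 / (1.6 + 2.4) = 0.4.
So consumers bear ≈ 0.4 × $1 = $0.4; suppliers bear $0.6.

Consumers bear ≈ $0.4 per ticket.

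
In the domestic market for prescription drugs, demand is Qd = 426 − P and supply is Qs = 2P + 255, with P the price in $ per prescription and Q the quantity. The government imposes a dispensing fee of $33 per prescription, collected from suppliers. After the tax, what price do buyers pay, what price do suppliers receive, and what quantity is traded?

Buyers pay $79; suppliers receive $46; quantity = 347.

Before the tax: set 426 − P = 2P + 255 → P* = $57, Q* = 369.
With the tax collected from suppliers, supply shifts: Qs = 2(P − 33) + 255.
New equilibrium: buyers pay $79, suppliers receive $46, Q = 347. (Wedge: Pb − Ps = 33.)
The less price-elastic side of the market bears the larger share of a per-unit tax.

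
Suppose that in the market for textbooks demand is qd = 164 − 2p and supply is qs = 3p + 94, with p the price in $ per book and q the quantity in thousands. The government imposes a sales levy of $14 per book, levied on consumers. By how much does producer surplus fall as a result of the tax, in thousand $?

Before the tax: set 164 − 2p = 3p + 94 → p* = $14, q* = 136.
With the tax collected from consumers, demand (in seller-price terms) shifts: qd = 164 − 2(p + 14).
New equilibrium: consumers pay $22.4, sellers receive $8.4, q = 119.2. (Wedge: pb − ps = 14.)
ΔPS is the trapezoid between Q = 119.2 and Q = 136 of height $5.6: ½ · (136 + 119.2) · 5.6 = $714.56.

Producer surplus falls by $714.56 thousand.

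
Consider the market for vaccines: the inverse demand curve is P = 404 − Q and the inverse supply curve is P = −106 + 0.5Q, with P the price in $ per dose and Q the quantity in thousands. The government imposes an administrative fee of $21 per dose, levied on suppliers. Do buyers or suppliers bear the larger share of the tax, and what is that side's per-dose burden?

Rewrite in direct form: Qd = 404 − P and Qs = 2P + 212.
Without the tax, 404 − P = 2P + 212 gives 3P = 192, so P* = $64 and Q* = 340.
With the tax collected from suppliers, supply shifts: Qs = 2(P − 21) + 212.
Solving gives Q = 326 with buyers paying $78 and suppliers receiving $57 (the $21 wedge).
Per-dose burden: buyers $14, suppliers $7.
Buyers take the larger share because demand is less price-elastic here (demand slope 1 vs supply slope 2).
The less price-elastic side of the market bears the larger share of a per-unit tax.

Buyers bear the larger share: $14 per dose.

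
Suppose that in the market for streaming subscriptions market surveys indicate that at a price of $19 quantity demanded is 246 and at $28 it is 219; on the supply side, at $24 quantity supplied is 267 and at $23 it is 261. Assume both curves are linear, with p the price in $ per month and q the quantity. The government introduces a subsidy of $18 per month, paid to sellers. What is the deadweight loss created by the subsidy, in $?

Demand slope: (219 − 246)/(28 − 19) = -3, so qd = 303 − 3p.
Supply slope: (261 − 267)/(23 − 24) = 6, so qs = 6p + 123.
Before the subsidy: set 303 − 3p = 6p + 123 → p* = $20, q* = 243.
With a per-unit subsidy paid to sellers, each receives p + 18 per unit sold, so supply becomes qs = 6(p + 18) + 123.
Solving gives q = 279 with buyers paying $8 and sellers receiving $26 (the $18 wedge).
Quantity rises by |ΔQ| = |243 − 279| = 36.
DWL = ½ · t · |ΔQ| = ½ · 18 · 36 = $324.

Deadweight loss = $324.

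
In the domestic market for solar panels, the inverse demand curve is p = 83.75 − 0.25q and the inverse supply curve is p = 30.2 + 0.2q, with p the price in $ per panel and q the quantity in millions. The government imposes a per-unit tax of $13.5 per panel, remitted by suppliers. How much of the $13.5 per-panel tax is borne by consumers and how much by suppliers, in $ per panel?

Inverting to q(p) form: qd = 335 − 4p; qs = 5p − 151.
Before the tax: set 335 − 4p = 5p − 151 → p* = $54, q* = 119.
With the tax collected from suppliers, supply shifts: qs = 5(p − 13.5) − 151.
New equilibrium: consumers pay $61.5, suppliers receive $48, q = 89. (Wedge: pb − ps = 13.5.)
Burden on consumers: $7.5; on suppliers: $6. (They sum to $13.5.)
The less price-elastic side of the market bears the larger share of a per-unit tax.

Consumers bear $7.5 per panel; suppliers bear $6 per panel.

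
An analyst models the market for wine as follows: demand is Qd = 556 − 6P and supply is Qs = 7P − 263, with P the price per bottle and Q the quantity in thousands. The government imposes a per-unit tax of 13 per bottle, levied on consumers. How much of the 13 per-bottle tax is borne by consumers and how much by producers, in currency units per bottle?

Without the tax, 556 − 6P = 7P − 263 gives 13P = 819, so P* = 63 and Q* = 178.
With the tax collected from consumers, demand (in seller-price terms) shifts: Qd = 556 − 6(P + 13).
Solving gives Q = 136 with consumers paying 70 and producers receiving 57 (the 13 wedge).
Burden on consumers: 7; on producers: 6. (They sum to 13.)
The less price-elastic side of the market bears the larger share of a per-unit tax.

Consumers bear 7 per bottle; producers bear 6 per bottle.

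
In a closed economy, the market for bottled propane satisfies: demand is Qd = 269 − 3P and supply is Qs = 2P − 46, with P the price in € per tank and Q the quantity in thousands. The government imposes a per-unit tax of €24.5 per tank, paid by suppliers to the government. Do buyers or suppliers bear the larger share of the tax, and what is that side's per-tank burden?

Suppliers bear the larger share: €14.7 per tank.

Without the tax, 269 − 3P = 2P − 46 gives 5P = 315, so P* = €63 and Q* = 80.
With the tax collected from suppliers, supply shifts: Qs = 2(P − 24.5) − 46.
New equilibrium: buyers pay €72.8, suppliers receive €48.3, Q = 50.6. (Wedge: Pb − Ps = 24.5.)
Per-tank burden: buyers €9.8, suppliers €14.7.
Suppliers take the larger share because supply is less price-elastic here (demand slope 3 vs supply slope 2).
The less price-elastic side of the market bears the larger share of a per-unit tax.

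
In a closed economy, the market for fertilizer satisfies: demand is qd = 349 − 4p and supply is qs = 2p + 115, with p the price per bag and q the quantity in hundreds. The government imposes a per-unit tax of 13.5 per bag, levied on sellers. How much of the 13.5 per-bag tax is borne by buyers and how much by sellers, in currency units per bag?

Buyers bear 4.5 per bag; sellers bear 9 per bag.

Without the tax, 349 − 4p = 2p + 115 gives 6p = 234, so p* = 39 and q* = 193.
With the tax collected from sellers, supply shifts: qs = 2(p − 13.5) + 115.
New equilibrium: buyers pay 43.5, sellers receive 30, q = 175. (Wedge: pb − ps = 13.5.)
Burden on buyers: 4.5; on sellers: 9. (They sum to 13.5.)
The less price-elastic side of the market bears the larger share of a per-unit tax.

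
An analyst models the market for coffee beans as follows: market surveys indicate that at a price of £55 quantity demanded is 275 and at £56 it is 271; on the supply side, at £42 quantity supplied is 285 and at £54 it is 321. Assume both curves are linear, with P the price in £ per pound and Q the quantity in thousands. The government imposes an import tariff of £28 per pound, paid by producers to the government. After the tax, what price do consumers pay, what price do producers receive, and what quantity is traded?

Consumers pay £60; producers receive £32; quantity = 255.

Demand slope: (271 − 275)/(56 − 55) = -4, so Qd = 495 − 4P.
Supply slope: (321 − 285)/(54 − 42) = 3, so Qs = 3P + 159.
Without the tax, 495 − 4P = 3P + 159 gives 7P = 336, so P* = £48 and Q* = 303.
With the tax collected from producers, supply shifts: Qs = 3(P − 28) + 159.
Solving gives Q = 255 with consumers paying £60 and producers receiving £32 (the £28 wedge).
The less price-elastic side of the market bears the larger share of a per-unit tax.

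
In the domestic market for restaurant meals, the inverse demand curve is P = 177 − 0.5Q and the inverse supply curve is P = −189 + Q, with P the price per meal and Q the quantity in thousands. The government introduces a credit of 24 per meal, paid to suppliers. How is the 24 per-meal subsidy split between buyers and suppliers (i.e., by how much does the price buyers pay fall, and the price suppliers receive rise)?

Rewrite in direct form: Qd = 354 − 2P and Qs = P + 189.
Before the subsidy: set 354 − 2P = P + 189 → P* = 55, Q* = 244.
With a per-unit subsidy paid to suppliers, each receives P + 24 per unit sold, so supply becomes Qs = (P + 24) + 189.
Solving gives Q = 260 with buyers paying 47 and suppliers receiving 71 (the 24 wedge).
Gain to buyers: 8; to suppliers: 16. (They sum to 24.)

Buyers gain 8 per meal; suppliers gain 16 per meal.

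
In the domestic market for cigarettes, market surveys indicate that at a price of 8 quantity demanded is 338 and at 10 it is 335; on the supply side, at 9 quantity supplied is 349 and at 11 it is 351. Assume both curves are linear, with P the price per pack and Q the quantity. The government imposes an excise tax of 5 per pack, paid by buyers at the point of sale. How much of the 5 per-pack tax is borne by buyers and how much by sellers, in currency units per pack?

Buyers bear 2 per pack; sellers bear 3 per pack.

Demand slope: (335 − 338)/(10 − 8) = -1.5, so Qd = 350 − 1.5P.
Supply slope: (351 − 349)/(11 − 9) = 1, so Qs = P + 340.
Before the tax: set 350 − 1.5P = P + 340 → P* = 4, Q* = 344.
With the tax collected from buyers, demand (in seller-price terms) shifts: Qd = 350 − 1.5(P + 5).
Solving gives Q = 341 with buyers paying 6 and sellers receiving 1 (the 5 wedge).
Burden on buyers: 2; on sellers: 3. (They sum to 5.)
The less price-elastic side of the market bears the larger share of a per-unit tax.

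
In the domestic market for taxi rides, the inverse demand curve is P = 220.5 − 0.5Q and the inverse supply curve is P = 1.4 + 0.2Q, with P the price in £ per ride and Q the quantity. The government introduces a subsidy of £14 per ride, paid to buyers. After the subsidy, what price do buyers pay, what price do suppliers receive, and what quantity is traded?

Buyers pay £54; suppliers receive £68; quantity = 333.

Rewrite in direct form: Qd = 441 − 2P and Qs = 5P − 7.
Without the subsidy, 441 − 2P = 5P − 7 gives 7P = 448, so P* = £64 and Q* = 313.
With a per-unit subsidy paid to buyers, each effectively pays P − 14, so demand becomes Qd = 441 − 2(P − 14).
New equilibrium: buyers pay £54, suppliers receive £68, Q = 333. (Wedge: Pb − Ps = −14.)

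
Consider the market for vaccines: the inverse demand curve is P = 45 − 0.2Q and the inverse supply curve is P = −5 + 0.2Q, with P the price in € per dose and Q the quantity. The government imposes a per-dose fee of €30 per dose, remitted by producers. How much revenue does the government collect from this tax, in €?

Rewrite in direct form: Qd = 225 − 5P and Qs = 5P + 25.
Without the tax, 225 − 5P = 5P + 25 gives 10P = 200, so P* = €20 and Q* = 125.
With the tax collected from producers, supply shifts: Qs = 5(P − 30) + 25.
New equilibrium: consumers pay €35, producers receive €5, Q = 50. (Wedge: Pb − Ps = 30.)
Revenue = t · Q = 30 · 50 = €1500.

Tax revenue = €1500.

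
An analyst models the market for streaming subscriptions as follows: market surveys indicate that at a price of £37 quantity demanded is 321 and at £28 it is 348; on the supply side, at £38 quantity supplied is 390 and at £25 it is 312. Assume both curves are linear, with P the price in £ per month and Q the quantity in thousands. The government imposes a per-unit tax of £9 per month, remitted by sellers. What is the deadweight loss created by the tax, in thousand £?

Demand slope: (348 − 321)/(28 − 37) = -3, so Qd = 432 − 3P.
Supply slope: (312 − 390)/(25 − 38) = 6, so Qs = 6P + 162.
Before the tax: set 432 − 3P = 6P + 162 → P* = £30, Q* = 342.
With the tax collected from sellers, supply shifts: Qs = 6(P − 9) + 162.
Solving gives Q = 324 with buyers paying £36 and sellers receiving £27 (the £9 wedge).
Quantity falls by |ΔQ| = |342 − 324| = 18.
DWL = ½ · t · |ΔQ| = ½ · 9 · 18 = £81.

Deadweight loss = £81 thousand.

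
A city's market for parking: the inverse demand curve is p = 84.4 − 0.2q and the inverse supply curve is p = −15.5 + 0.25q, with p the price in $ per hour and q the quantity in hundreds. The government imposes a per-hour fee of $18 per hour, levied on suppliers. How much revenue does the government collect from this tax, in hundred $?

Tax revenue = $3276 hundred.

Inverting to q(p) form: qd = 422 − 5p; qs = 4p + 62.
Without the tax, 422 − 5p = 4p + 62 gives 9p = 360, so p* = $40 and q* = 222.
With the tax collected from suppliers, supply shifts: qs = 4(p − 18) + 62.
New equilibrium: buyers pay $48, suppliers receive $30, q = 182. (Wedge: pb − ps = 18.)
Revenue = t · Q = 18 · 182 = $3276.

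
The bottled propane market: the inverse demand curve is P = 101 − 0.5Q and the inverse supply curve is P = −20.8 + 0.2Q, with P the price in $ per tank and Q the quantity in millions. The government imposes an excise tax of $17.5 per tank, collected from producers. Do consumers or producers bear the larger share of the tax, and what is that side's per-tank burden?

Rewrite in direct form: Qd = 202 − 2P and Qs = 5P + 104.
Before the tax: set 202 − 2P = 5P + 104 → P* = $14, Q* = 174.
With the tax collected from producers, supply shifts: Qs = 5(P − 17.5) + 104.
New equilibrium: consumers pay $26.5, producers receive $9, Q = 149. (Wedge: Pb − Ps = 17.5.)
Per-tank burden: consumers $12.5, producers $5.
Consumers take the larger share because demand is less price-elastic here (demand slope 2 vs supply slope 5).
The less price-elastic side of the market bears the larger share of a per-unit tax.

Consumers bear the larger share: $12.5 per tank.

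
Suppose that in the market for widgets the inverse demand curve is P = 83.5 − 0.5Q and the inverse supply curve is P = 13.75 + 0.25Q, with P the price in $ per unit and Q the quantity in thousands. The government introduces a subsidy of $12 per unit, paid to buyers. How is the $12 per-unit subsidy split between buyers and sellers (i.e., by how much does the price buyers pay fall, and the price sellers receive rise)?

Buyers gain $8 per unit; sellers gain $4 per unit.

Rewrite in direct form: Qd = 167 − 2P and Qs = 4P − 55.
Without the subsidy, 167 − 2P = 4P − 55 gives 6P = 222, so P* = $37 and Q* = 93.
With a per-unit subsidy paid to buyers, each effectively pays P − 12, so demand becomes Qd = 167 − 2(P − 12).
New equilibrium: buyers pay $29, sellers receive $41, Q = 109. (Wedge: Pb − Ps = −12.)
Gain to buyers: $8; to sellers: $4. (They sum to $12.)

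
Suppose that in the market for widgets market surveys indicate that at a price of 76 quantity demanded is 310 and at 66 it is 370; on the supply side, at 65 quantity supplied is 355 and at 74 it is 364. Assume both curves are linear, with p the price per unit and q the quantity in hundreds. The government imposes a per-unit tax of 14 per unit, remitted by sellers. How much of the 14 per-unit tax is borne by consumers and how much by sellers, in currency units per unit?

Demand slope: (370 − 310)/(66 − 76) = -6, so qd = 766 − 6p.
Supply slope: (364 − 355)/(74 − 65) = 1, so qs = p + 290.
Without the tax, 766 − 6p = p + 290 gives 7p = 476, so p* = 68 and q* = 358.
With the tax collected from sellers, supply shifts: qs = (p − 14) + 290.
Solving gives q = 346 with consumers paying 70 and sellers receiving 56 (the 14 wedge).
Burden on consumers: 2; on sellers: 12. (They sum to 14.)
The less price-elastic side of the market bears the larger share of a per-unit tax.

Consumers bear 2 per unit; sellers bear 12 per unit.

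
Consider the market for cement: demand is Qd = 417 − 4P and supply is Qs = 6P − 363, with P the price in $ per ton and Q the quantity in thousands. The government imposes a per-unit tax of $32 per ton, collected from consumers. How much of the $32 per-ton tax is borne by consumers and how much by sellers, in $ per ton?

Without the tax, 417 − 4P = 6P − 363 gives 10P = 780, so P* = $78 and Q* = 105.
With the tax collected from consumers, demand (in seller-price terms) shifts: Qd = 417 − 4(P + 32).
Solving gives Q = 28.2 with consumers paying $97.2 and sellers receiving $65.2 (the $32 wedge).
Burden on consumers: $19.2; on sellers: $12.8. (They sum to $32.)

Consumers bear $19.2 per ton; sellers bear $12.8 per ton.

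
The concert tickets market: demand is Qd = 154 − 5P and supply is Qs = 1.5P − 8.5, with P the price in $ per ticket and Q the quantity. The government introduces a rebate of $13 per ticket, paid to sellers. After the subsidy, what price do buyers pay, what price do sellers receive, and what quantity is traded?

Buyers pay $22; sellers receive $35; quantity = 44.

Before the subsidy: set 154 − 5P = 1.5P − 8.5 → P* = $25, Q* = 29.
With a per-unit subsidy paid to sellers, each receives P + 13 per unit sold, so supply becomes Qs = 1.5(P + 13) − 8.5.
Solving gives Q = 44 with buyers paying $22 and sellers receiving $35 (the $13 wedge).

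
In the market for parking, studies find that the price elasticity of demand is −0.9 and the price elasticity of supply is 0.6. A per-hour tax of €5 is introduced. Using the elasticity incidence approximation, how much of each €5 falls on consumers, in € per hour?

Incidence ratio: consumers' share ≈ εs / (εs + |εd|) = 0.6 / (0.6 + 0.9) = 0.4.
So consumers bear ≈ 0.4 × €5 = €2; producers bear €3.

Consumers bear ≈ €2 per hour.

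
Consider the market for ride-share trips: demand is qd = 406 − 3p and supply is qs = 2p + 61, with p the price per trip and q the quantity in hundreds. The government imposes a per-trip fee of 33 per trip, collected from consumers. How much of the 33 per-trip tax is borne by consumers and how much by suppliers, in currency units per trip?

Before the tax: set 406 − 3p = 2p + 61 → p* = 69, q* = 199.
With the tax collected from consumers, demand (in seller-price terms) shifts: qd = 406 − 3(p + 33).
Solving gives q = 159.4 with consumers paying 82.2 and suppliers receiving 49.2 (the 33 wedge).
Burden on consumers: 13.2; on suppliers: 19.8. (They sum to 33.)
The less price-elastic side of the market bears the larger share of a per-unit tax.

Consumers bear 13.2 per trip; suppliers bear 19.8 per trip.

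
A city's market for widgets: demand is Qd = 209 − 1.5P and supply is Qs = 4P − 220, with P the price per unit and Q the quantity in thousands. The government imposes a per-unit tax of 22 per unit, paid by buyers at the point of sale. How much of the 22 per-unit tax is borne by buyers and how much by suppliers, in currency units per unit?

Before the tax: set 209 − 1.5P = 4P − 220 → P* = 78, Q* = 92.
With the tax collected from buyers, demand (in seller-price terms) shifts: Qd = 209 − 1.5(P + 22).
New equilibrium: buyers pay 94, suppliers receive 72, Q = 68. (Wedge: Pb − Ps = 22.)
Burden on buyers: 16; on suppliers: 6. (They sum to 22.)

Buyers bear 16 per unit; suppliers bear 6 per unit.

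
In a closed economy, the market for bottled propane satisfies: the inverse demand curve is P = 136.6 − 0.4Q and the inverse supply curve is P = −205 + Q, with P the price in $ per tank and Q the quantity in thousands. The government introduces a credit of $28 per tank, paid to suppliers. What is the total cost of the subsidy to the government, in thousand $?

Inverting to Q(P) form: Qd = 341.5 − 2.5P; Qs = P + 205.
Without the subsidy, 341.5 − 2.5P = P + 205 gives 3.5P = 136.5, so P* = $39 and Q* = 244.
With a per-unit subsidy paid to suppliers, each receives P + 28 per unit sold, so supply becomes Qs = (P + 28) + 205.
New equilibrium: buyers pay $31, suppliers receive $59, Q = 264. (Wedge: Pb − Ps = −28.)
Outlay = t · Q = 28 · 264 = $7392.

Government outlay = $7392 thousand.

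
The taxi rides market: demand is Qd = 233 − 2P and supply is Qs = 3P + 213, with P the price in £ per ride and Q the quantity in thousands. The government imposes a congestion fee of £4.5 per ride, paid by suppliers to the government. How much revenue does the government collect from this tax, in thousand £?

Tax revenue = £988.2 thousand.

Before the tax: set 233 − 2P = 3P + 213 → P* = £4, Q* = 225.
With the tax collected from suppliers, supply shifts: Qs = 3(P − 4.5) + 213.
Solving gives Q = 219.6 with buyers paying £6.7 and suppliers receiving £2.2 (the £4.5 wedge).
Revenue = t · Q = 4.5 · 219.6 = £988.2.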